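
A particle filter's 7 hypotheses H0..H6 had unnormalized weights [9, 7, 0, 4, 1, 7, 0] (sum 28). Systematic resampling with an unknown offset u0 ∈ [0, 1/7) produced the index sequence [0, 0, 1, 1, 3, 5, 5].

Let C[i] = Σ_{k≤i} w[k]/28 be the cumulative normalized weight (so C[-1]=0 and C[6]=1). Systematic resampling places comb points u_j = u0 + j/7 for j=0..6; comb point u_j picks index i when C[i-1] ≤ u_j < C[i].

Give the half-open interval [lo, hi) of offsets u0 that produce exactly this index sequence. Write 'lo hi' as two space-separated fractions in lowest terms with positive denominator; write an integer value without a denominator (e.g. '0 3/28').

1/28 1/7

C = [9/28, 4/7, 4/7, 5/7, 3/4, 1, 1]
j=0 picked index 0: u0 ∈ [0, 9/28)
j=1 picked index 0: u0 ∈ [-1/7, 5/28)
j=2 picked index 1: u0 ∈ [1/28, 2/7)
j=3 picked index 1: u0 ∈ [-3/28, 1/7)
j=4 picked index 3: u0 ∈ [0, 1/7)
j=5 picked index 5: u0 ∈ [1/28, 2/7)
j=6 picked index 5: u0 ∈ [-3/28, 1/7)
intersection: [1/28, 1/7)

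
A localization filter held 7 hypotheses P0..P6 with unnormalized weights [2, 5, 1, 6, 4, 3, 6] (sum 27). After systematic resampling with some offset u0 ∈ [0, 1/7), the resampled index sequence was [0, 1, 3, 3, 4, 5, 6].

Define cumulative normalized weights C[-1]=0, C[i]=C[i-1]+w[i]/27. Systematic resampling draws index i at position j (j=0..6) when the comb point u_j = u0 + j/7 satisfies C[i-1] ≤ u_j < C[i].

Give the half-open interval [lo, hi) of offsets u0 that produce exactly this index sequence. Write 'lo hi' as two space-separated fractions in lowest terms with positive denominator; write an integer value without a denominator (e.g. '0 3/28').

2/189 4/63

C = [2/27, 7/27, 8/27, 14/27, 2/3, 7/9, 1]
j=0 picked index 0: u0 ∈ [0, 2/27)
j=1 picked index 1: u0 ∈ [-13/189, 22/189)
j=2 picked index 3: u0 ∈ [2/189, 44/189)
j=3 picked index 3: u0 ∈ [-25/189, 17/189)
j=4 picked index 4: u0 ∈ [-10/189, 2/21)
j=5 picked index 5: u0 ∈ [-1/21, 4/63)
j=6 picked index 6: u0 ∈ [-5/63, 1/7)
intersection: [2/189, 4/63)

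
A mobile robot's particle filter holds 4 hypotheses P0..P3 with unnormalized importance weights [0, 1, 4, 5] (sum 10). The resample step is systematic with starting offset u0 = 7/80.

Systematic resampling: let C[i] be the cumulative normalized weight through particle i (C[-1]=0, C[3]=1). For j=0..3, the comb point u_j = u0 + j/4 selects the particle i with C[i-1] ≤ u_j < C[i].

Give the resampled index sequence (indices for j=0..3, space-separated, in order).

1 2 3 3

C = [0, 1/10, 1/2, 1]
j=0: u_0=7/80 ∈ [0, 1/10) → index 1
j=1: u_1=27/80 ∈ [1/10, 1/2) → index 2
j=2: u_2=47/80 ∈ [1/2, 1) → index 3
j=3: u_3=67/80 ∈ [1/2, 1) → index 3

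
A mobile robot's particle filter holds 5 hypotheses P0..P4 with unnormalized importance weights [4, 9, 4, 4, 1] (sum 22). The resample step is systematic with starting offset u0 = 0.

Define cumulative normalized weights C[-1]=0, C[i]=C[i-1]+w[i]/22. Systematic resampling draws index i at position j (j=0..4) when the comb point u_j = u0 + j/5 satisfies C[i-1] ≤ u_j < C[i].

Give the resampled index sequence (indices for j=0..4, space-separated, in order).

0 1 1 2 3

C = [2/11, 13/22, 17/22, 21/22, 1]
j=0: u_0=0 ∈ [0, 2/11) → index 0
j=1: u_1=1/5 ∈ [2/11, 13/22) → index 1
j=2: u_2=2/5 ∈ [2/11, 13/22) → index 1
j=3: u_3=3/5 ∈ [13/22, 17/22) → index 2
j=4: u_4=4/5 ∈ [17/22, 21/22) → index 3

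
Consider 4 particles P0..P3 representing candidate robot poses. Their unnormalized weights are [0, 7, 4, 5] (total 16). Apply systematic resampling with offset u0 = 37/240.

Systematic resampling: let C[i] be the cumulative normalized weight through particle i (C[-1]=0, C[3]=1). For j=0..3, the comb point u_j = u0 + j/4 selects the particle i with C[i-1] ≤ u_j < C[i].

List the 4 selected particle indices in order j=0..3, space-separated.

C = [0, 7/16, 11/16, 1]
j=0: u_0=37/240 ∈ [0, 7/16) → index 1
j=1: u_1=97/240 ∈ [0, 7/16) → index 1
j=2: u_2=157/240 ∈ [7/16, 11/16) → index 2
j=3: u_3=217/240 ∈ [11/16, 1) → index 3

1 1 2 3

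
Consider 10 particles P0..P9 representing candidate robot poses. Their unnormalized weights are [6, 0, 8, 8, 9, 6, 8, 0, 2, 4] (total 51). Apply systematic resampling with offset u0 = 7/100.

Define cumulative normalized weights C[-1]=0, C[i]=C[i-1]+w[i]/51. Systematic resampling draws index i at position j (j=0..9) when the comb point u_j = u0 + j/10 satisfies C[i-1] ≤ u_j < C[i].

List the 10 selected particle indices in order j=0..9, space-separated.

C = [2/17, 2/17, 14/51, 22/51, 31/51, 37/51, 15/17, 15/17, 47/51, 1]
j=0: u_0=7/100 ∈ [0, 2/17) → index 0
j=1: u_1=17/100 ∈ [2/17, 14/51) → index 2
j=2: u_2=27/100 ∈ [2/17, 14/51) → index 2
j=3: u_3=37/100 ∈ [14/51, 22/51) → index 3
j=4: u_4=47/100 ∈ [22/51, 31/51) → index 4
j=5: u_5=57/100 ∈ [22/51, 31/51) → index 4
j=6: u_6=67/100 ∈ [31/51, 37/51) → index 5
j=7: u_7=77/100 ∈ [37/51, 15/17) → index 6
j=8: u_8=87/100 ∈ [37/51, 15/17) → index 6
j=9: u_9=97/100 ∈ [47/51, 1) → index 9

0 2 2 3 4 4 5 6 6 9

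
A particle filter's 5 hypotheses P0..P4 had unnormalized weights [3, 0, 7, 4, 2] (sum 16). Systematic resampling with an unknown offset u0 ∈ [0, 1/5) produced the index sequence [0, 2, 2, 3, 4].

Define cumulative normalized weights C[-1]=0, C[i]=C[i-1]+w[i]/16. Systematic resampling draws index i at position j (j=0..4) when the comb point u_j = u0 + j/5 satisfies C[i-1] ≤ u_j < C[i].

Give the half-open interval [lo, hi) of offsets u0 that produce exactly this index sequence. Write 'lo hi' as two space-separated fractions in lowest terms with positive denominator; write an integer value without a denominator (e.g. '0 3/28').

3/40 3/16

C = [3/16, 3/16, 5/8, 7/8, 1]
j=0 picked index 0: u0 ∈ [0, 3/16)
j=1 picked index 2: u0 ∈ [-1/80, 17/40)
j=2 picked index 2: u0 ∈ [-17/80, 9/40)
j=3 picked index 3: u0 ∈ [1/40, 11/40)
j=4 picked index 4: u0 ∈ [3/40, 1/5)
intersection: [3/40, 3/16)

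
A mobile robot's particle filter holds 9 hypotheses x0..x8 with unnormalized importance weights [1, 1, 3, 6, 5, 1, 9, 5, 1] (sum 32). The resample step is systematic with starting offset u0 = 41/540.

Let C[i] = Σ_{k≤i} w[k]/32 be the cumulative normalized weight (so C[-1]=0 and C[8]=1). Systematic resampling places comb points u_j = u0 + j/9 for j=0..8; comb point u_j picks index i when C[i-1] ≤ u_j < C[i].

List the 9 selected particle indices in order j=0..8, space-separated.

C = [1/32, 1/16, 5/32, 11/32, 1/2, 17/32, 13/16, 31/32, 1]
j=0: u_0=41/540 ∈ [1/16, 5/32) → index 2
j=1: u_1=101/540 ∈ [5/32, 11/32) → index 3
j=2: u_2=161/540 ∈ [5/32, 11/32) → index 3
j=3: u_3=221/540 ∈ [11/32, 1/2) → index 4
j=4: u_4=281/540 ∈ [1/2, 17/32) → index 5
j=5: u_5=341/540 ∈ [17/32, 13/16) → index 6
j=6: u_6=401/540 ∈ [17/32, 13/16) → index 6
j=7: u_7=461/540 ∈ [13/16, 31/32) → index 7
j=8: u_8=521/540 ∈ [13/16, 31/32) → index 7

2 3 3 4 5 6 6 7 7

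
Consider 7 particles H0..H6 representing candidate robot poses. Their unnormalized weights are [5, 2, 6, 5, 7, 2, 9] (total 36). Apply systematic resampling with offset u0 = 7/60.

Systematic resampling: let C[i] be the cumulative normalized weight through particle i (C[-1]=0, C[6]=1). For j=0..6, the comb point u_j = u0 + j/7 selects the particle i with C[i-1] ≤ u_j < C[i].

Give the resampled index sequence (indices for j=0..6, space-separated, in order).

0 2 3 4 4 6 6

C = [5/36, 7/36, 13/36, 1/2, 25/36, 3/4, 1]
j=0: u_0=7/60 ∈ [0, 5/36) → index 0
j=1: u_1=109/420 ∈ [7/36, 13/36) → index 2
j=2: u_2=169/420 ∈ [13/36, 1/2) → index 3
j=3: u_3=229/420 ∈ [1/2, 25/36) → index 4
j=4: u_4=289/420 ∈ [1/2, 25/36) → index 4
j=5: u_5=349/420 ∈ [3/4, 1) → index 6
j=6: u_6=409/420 ∈ [3/4, 1) → index 6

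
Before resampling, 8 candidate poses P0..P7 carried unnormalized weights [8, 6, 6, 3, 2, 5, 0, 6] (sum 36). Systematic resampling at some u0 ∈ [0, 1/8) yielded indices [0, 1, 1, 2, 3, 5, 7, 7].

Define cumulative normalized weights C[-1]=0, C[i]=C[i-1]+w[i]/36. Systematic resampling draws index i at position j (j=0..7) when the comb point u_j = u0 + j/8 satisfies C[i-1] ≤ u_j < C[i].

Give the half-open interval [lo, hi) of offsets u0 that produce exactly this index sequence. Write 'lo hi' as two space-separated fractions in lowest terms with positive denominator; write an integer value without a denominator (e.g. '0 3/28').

7/72 1/8

C = [2/9, 7/18, 5/9, 23/36, 25/36, 5/6, 5/6, 1]
j=0 picked index 0: u0 ∈ [0, 2/9)
j=1 picked index 1: u0 ∈ [7/72, 19/72)
j=2 picked index 1: u0 ∈ [-1/36, 5/36)
j=3 picked index 2: u0 ∈ [1/72, 13/72)
j=4 picked index 3: u0 ∈ [1/18, 5/36)
j=5 picked index 5: u0 ∈ [5/72, 5/24)
j=6 picked index 7: u0 ∈ [1/12, 1/4)
j=7 picked index 7: u0 ∈ [-1/24, 1/8)
intersection: [7/72, 1/8)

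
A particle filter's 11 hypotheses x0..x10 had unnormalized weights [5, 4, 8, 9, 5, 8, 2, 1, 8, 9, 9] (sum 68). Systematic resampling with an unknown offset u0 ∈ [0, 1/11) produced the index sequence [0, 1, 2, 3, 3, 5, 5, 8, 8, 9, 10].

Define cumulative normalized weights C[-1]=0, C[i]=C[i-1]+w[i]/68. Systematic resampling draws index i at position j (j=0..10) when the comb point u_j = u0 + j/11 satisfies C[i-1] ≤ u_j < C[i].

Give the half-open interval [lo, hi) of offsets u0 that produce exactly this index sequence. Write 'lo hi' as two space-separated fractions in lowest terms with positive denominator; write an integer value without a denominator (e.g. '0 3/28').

C = [5/68, 9/68, 1/4, 13/34, 31/68, 39/68, 41/68, 21/34, 25/34, 59/68, 1]
j=0 picked index 0: u0 ∈ [0, 5/68)
j=1 picked index 1: u0 ∈ [-13/748, 31/748)
j=2 picked index 2: u0 ∈ [-37/748, 3/44)
j=3 picked index 3: u0 ∈ [-1/44, 41/374)
j=4 picked index 3: u0 ∈ [-5/44, 7/374)
j=5 picked index 5: u0 ∈ [1/748, 89/748)
j=6 picked index 5: u0 ∈ [-67/748, 21/748)
j=7 picked index 8: u0 ∈ [-7/374, 37/374)
j=8 picked index 8: u0 ∈ [-41/374, 3/374)
j=9 picked index 9: u0 ∈ [-31/374, 37/748)
j=10 picked index 10: u0 ∈ [-31/748, 1/11)
intersection: [1/748, 3/374)

1/748 3/374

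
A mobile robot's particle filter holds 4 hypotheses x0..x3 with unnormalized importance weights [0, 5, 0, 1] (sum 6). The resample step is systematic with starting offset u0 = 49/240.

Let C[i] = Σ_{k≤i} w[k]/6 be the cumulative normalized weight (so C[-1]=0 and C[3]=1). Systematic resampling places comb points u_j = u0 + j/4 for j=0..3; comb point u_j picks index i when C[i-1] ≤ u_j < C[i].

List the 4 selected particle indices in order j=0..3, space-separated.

C = [0, 5/6, 5/6, 1]
j=0: u_0=49/240 ∈ [0, 5/6) → index 1
j=1: u_1=109/240 ∈ [0, 5/6) → index 1
j=2: u_2=169/240 ∈ [0, 5/6) → index 1
j=3: u_3=229/240 ∈ [5/6, 1) → index 3

1 1 1 3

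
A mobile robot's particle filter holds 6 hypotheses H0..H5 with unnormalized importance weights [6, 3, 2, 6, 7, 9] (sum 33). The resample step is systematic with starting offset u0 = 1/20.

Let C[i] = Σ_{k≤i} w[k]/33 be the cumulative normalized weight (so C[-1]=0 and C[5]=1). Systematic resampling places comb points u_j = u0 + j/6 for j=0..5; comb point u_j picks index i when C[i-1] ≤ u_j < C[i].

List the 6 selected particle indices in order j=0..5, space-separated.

0 1 3 4 4 5

C = [2/11, 3/11, 1/3, 17/33, 8/11, 1]
j=0: u_0=1/20 ∈ [0, 2/11) → index 0
j=1: u_1=13/60 ∈ [2/11, 3/11) → index 1
j=2: u_2=23/60 ∈ [1/3, 17/33) → index 3
j=3: u_3=11/20 ∈ [17/33, 8/11) → index 4
j=4: u_4=43/60 ∈ [17/33, 8/11) → index 4
j=5: u_5=53/60 ∈ [8/11, 1) → index 5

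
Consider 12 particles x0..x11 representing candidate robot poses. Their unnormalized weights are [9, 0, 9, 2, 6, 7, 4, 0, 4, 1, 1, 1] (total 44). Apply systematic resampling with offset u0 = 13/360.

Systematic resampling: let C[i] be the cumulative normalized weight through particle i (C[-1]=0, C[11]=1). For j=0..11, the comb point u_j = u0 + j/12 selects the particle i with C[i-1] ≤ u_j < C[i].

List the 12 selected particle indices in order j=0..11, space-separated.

C = [9/44, 9/44, 9/22, 5/11, 13/22, 3/4, 37/44, 37/44, 41/44, 21/22, 43/44, 1]
j=0: u_0=13/360 ∈ [0, 9/44) → index 0
j=1: u_1=43/360 ∈ [0, 9/44) → index 0
j=2: u_2=73/360 ∈ [0, 9/44) → index 0
j=3: u_3=103/360 ∈ [9/44, 9/22) → index 2
j=4: u_4=133/360 ∈ [9/44, 9/22) → index 2
j=5: u_5=163/360 ∈ [9/22, 5/11) → index 3
j=6: u_6=193/360 ∈ [5/11, 13/22) → index 4
j=7: u_7=223/360 ∈ [13/22, 3/4) → index 5
j=8: u_8=253/360 ∈ [13/22, 3/4) → index 5
j=9: u_9=283/360 ∈ [3/4, 37/44) → index 6
j=10: u_10=313/360 ∈ [37/44, 41/44) → index 8
j=11: u_11=343/360 ∈ [41/44, 21/22) → index 9

0 0 0 2 2 3 4 5 5 6 8 9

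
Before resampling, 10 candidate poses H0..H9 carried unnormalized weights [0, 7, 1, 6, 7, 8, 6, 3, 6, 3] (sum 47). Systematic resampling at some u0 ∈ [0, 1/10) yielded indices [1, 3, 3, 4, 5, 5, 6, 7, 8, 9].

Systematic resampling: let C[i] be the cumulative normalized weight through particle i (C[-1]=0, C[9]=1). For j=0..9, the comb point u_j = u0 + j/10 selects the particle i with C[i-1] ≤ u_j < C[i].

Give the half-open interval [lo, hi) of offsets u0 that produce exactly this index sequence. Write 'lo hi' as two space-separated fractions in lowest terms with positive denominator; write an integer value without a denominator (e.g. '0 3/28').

33/470 23/235

C = [0, 7/47, 8/47, 14/47, 21/47, 29/47, 35/47, 38/47, 44/47, 1]
j=0 picked index 1: u0 ∈ [0, 7/47)
j=1 picked index 3: u0 ∈ [33/470, 93/470)
j=2 picked index 3: u0 ∈ [-7/235, 23/235)
j=3 picked index 4: u0 ∈ [-1/470, 69/470)
j=4 picked index 5: u0 ∈ [11/235, 51/235)
j=5 picked index 5: u0 ∈ [-5/94, 11/94)
j=6 picked index 6: u0 ∈ [4/235, 34/235)
j=7 picked index 7: u0 ∈ [21/470, 51/470)
j=8 picked index 8: u0 ∈ [2/235, 32/235)
j=9 picked index 9: u0 ∈ [17/470, 1/10)
intersection: [33/470, 23/235)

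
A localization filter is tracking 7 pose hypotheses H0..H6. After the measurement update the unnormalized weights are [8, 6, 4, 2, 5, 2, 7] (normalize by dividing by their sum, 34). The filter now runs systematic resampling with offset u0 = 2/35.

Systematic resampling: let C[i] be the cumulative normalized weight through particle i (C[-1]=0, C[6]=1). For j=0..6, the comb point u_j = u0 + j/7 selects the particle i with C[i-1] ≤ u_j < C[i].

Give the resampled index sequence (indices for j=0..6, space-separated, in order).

0 0 1 2 4 5 6

C = [4/17, 7/17, 9/17, 10/17, 25/34, 27/34, 1]
j=0: u_0=2/35 ∈ [0, 4/17) → index 0
j=1: u_1=1/5 ∈ [0, 4/17) → index 0
j=2: u_2=12/35 ∈ [4/17, 7/17) → index 1
j=3: u_3=17/35 ∈ [7/17, 9/17) → index 2
j=4: u_4=22/35 ∈ [10/17, 25/34) → index 4
j=5: u_5=27/35 ∈ [25/34, 27/34) → index 5
j=6: u_6=32/35 ∈ [27/34, 1) → index 6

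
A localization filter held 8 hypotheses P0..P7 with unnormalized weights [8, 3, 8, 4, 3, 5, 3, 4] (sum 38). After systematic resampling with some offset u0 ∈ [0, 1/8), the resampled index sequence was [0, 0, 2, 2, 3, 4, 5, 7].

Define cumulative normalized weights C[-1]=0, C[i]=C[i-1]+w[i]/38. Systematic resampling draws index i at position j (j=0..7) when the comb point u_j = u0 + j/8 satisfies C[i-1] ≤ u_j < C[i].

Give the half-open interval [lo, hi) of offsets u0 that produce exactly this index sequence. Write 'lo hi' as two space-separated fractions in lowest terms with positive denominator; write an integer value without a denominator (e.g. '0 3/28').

3/76 9/152

C = [4/19, 11/38, 1/2, 23/38, 13/19, 31/38, 17/19, 1]
j=0 picked index 0: u0 ∈ [0, 4/19)
j=1 picked index 0: u0 ∈ [-1/8, 13/152)
j=2 picked index 2: u0 ∈ [3/76, 1/4)
j=3 picked index 2: u0 ∈ [-13/152, 1/8)
j=4 picked index 3: u0 ∈ [0, 2/19)
j=5 picked index 4: u0 ∈ [-3/152, 9/152)
j=6 picked index 5: u0 ∈ [-5/76, 5/76)
j=7 picked index 7: u0 ∈ [3/152, 1/8)
intersection: [3/76, 9/152)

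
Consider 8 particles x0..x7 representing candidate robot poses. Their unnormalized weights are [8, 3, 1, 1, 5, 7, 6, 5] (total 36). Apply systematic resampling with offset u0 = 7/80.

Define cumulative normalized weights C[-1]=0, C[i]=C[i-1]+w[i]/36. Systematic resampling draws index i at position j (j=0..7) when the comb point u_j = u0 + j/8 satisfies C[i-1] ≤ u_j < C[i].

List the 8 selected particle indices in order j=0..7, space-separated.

0 0 3 4 5 6 6 7

C = [2/9, 11/36, 1/3, 13/36, 1/2, 25/36, 31/36, 1]
j=0: u_0=7/80 ∈ [0, 2/9) → index 0
j=1: u_1=17/80 ∈ [0, 2/9) → index 0
j=2: u_2=27/80 ∈ [1/3, 13/36) → index 3
j=3: u_3=37/80 ∈ [13/36, 1/2) → index 4
j=4: u_4=47/80 ∈ [1/2, 25/36) → index 5
j=5: u_5=57/80 ∈ [25/36, 31/36) → index 6
j=6: u_6=67/80 ∈ [25/36, 31/36) → index 6
j=7: u_7=77/80 ∈ [31/36, 1) → index 7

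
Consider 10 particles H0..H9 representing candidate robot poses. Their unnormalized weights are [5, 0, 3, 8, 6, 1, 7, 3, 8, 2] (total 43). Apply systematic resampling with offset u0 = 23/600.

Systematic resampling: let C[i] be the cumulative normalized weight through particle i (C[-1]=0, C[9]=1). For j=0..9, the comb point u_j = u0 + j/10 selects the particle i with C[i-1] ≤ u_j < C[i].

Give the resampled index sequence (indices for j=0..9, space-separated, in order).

C = [5/43, 5/43, 8/43, 16/43, 22/43, 23/43, 30/43, 33/43, 41/43, 1]
j=0: u_0=23/600 ∈ [0, 5/43) → index 0
j=1: u_1=83/600 ∈ [5/43, 8/43) → index 2
j=2: u_2=143/600 ∈ [8/43, 16/43) → index 3
j=3: u_3=203/600 ∈ [8/43, 16/43) → index 3
j=4: u_4=263/600 ∈ [16/43, 22/43) → index 4
j=5: u_5=323/600 ∈ [23/43, 30/43) → index 6
j=6: u_6=383/600 ∈ [23/43, 30/43) → index 6
j=7: u_7=443/600 ∈ [30/43, 33/43) → index 7
j=8: u_8=503/600 ∈ [33/43, 41/43) → index 8
j=9: u_9=563/600 ∈ [33/43, 41/43) → index 8

0 2 3 3 4 6 6 7 8 8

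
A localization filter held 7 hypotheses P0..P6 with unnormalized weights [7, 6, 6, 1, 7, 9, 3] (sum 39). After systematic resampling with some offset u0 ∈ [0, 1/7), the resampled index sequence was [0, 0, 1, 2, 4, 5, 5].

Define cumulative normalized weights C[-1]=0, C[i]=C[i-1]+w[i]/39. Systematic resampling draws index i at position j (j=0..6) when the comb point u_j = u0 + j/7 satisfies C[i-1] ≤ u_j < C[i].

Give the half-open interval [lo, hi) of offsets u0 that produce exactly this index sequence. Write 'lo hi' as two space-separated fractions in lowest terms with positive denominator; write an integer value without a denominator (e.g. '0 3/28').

0 10/273

C = [7/39, 1/3, 19/39, 20/39, 9/13, 12/13, 1]
j=0 picked index 0: u0 ∈ [0, 7/39)
j=1 picked index 0: u0 ∈ [-1/7, 10/273)
j=2 picked index 1: u0 ∈ [-29/273, 1/21)
j=3 picked index 2: u0 ∈ [-2/21, 16/273)
j=4 picked index 4: u0 ∈ [-16/273, 11/91)
j=5 picked index 5: u0 ∈ [-2/91, 19/91)
j=6 picked index 5: u0 ∈ [-15/91, 6/91)
intersection: [0, 10/273)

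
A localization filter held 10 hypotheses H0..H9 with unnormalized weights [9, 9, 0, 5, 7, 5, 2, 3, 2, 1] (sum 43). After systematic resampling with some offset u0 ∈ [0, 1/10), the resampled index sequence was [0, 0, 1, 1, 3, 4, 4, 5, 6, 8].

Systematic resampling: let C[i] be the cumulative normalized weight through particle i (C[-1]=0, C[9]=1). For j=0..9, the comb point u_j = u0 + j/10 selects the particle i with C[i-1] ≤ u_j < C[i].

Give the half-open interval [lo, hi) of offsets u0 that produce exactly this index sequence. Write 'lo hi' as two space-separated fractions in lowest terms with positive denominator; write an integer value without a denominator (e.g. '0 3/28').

C = [9/43, 18/43, 18/43, 23/43, 30/43, 35/43, 37/43, 40/43, 42/43, 1]
j=0 picked index 0: u0 ∈ [0, 9/43)
j=1 picked index 0: u0 ∈ [-1/10, 47/430)
j=2 picked index 1: u0 ∈ [2/215, 47/215)
j=3 picked index 1: u0 ∈ [-39/430, 51/430)
j=4 picked index 3: u0 ∈ [4/215, 29/215)
j=5 picked index 4: u0 ∈ [3/86, 17/86)
j=6 picked index 4: u0 ∈ [-14/215, 21/215)
j=7 picked index 5: u0 ∈ [-1/430, 49/430)
j=8 picked index 6: u0 ∈ [3/215, 13/215)
j=9 picked index 8: u0 ∈ [13/430, 33/430)
intersection: [3/86, 13/215)

3/86 13/215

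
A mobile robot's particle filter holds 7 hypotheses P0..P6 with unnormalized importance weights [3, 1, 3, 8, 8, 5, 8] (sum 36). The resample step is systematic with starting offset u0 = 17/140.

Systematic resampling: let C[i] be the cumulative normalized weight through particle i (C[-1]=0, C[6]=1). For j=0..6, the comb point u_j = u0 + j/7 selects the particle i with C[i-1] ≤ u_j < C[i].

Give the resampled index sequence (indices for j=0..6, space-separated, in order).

2 3 3 4 5 6 6

C = [1/12, 1/9, 7/36, 5/12, 23/36, 7/9, 1]
j=0: u_0=17/140 ∈ [1/9, 7/36) → index 2
j=1: u_1=37/140 ∈ [7/36, 5/12) → index 3
j=2: u_2=57/140 ∈ [7/36, 5/12) → index 3
j=3: u_3=11/20 ∈ [5/12, 23/36) → index 4
j=4: u_4=97/140 ∈ [23/36, 7/9) → index 5
j=5: u_5=117/140 ∈ [7/9, 1) → index 6
j=6: u_6=137/140 ∈ [7/9, 1) → index 6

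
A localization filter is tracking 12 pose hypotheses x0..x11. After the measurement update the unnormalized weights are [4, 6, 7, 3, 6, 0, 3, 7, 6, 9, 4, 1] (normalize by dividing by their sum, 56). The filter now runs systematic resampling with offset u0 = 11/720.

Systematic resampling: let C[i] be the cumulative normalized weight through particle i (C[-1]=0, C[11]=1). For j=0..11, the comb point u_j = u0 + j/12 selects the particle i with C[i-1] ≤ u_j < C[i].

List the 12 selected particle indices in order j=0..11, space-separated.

0 1 2 2 3 4 6 7 8 9 9 10

C = [1/14, 5/28, 17/56, 5/14, 13/28, 13/28, 29/56, 9/14, 3/4, 51/56, 55/56, 1]
j=0: u_0=11/720 ∈ [0, 1/14) → index 0
j=1: u_1=71/720 ∈ [1/14, 5/28) → index 1
j=2: u_2=131/720 ∈ [5/28, 17/56) → index 2
j=3: u_3=191/720 ∈ [5/28, 17/56) → index 2
j=4: u_4=251/720 ∈ [17/56, 5/14) → index 3
j=5: u_5=311/720 ∈ [5/14, 13/28) → index 4
j=6: u_6=371/720 ∈ [13/28, 29/56) → index 6
j=7: u_7=431/720 ∈ [29/56, 9/14) → index 7
j=8: u_8=491/720 ∈ [9/14, 3/4) → index 8
j=9: u_9=551/720 ∈ [3/4, 51/56) → index 9
j=10: u_10=611/720 ∈ [3/4, 51/56) → index 9
j=11: u_11=671/720 ∈ [51/56, 55/56) → index 10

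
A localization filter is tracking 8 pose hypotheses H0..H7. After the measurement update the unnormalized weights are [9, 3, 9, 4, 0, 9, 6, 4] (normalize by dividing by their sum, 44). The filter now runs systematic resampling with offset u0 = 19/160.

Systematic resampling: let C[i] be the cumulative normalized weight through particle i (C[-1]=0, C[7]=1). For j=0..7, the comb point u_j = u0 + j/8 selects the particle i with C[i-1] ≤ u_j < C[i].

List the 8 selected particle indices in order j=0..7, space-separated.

0 1 2 3 5 5 6 7

C = [9/44, 3/11, 21/44, 25/44, 25/44, 17/22, 10/11, 1]
j=0: u_0=19/160 ∈ [0, 9/44) → index 0
j=1: u_1=39/160 ∈ [9/44, 3/11) → index 1
j=2: u_2=59/160 ∈ [3/11, 21/44) → index 2
j=3: u_3=79/160 ∈ [21/44, 25/44) → index 3
j=4: u_4=99/160 ∈ [25/44, 17/22) → index 5
j=5: u_5=119/160 ∈ [25/44, 17/22) → index 5
j=6: u_6=139/160 ∈ [17/22, 10/11) → index 6
j=7: u_7=159/160 ∈ [10/11, 1) → index 7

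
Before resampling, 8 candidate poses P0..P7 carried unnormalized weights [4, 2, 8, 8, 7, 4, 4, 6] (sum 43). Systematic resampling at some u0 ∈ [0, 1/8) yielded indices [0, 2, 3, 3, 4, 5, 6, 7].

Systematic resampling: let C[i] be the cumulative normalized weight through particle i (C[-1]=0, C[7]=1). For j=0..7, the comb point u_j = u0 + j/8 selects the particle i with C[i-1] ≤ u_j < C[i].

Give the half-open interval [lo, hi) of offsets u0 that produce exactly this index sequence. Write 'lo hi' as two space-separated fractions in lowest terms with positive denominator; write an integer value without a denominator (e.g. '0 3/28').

C = [4/43, 6/43, 14/43, 22/43, 29/43, 33/43, 37/43, 1]
j=0 picked index 0: u0 ∈ [0, 4/43)
j=1 picked index 2: u0 ∈ [5/344, 69/344)
j=2 picked index 3: u0 ∈ [13/172, 45/172)
j=3 picked index 3: u0 ∈ [-17/344, 47/344)
j=4 picked index 4: u0 ∈ [1/86, 15/86)
j=5 picked index 5: u0 ∈ [17/344, 49/344)
j=6 picked index 6: u0 ∈ [3/172, 19/172)
j=7 picked index 7: u0 ∈ [-5/344, 1/8)
intersection: [13/172, 4/43)

13/172 4/43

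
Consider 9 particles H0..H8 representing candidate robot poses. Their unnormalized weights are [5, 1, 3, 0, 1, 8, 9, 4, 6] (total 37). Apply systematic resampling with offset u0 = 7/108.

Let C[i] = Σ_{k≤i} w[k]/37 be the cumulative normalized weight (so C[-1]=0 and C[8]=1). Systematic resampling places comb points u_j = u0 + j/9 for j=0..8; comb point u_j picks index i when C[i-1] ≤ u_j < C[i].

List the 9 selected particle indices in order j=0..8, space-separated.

0 2 5 5 6 6 7 8 8

C = [5/37, 6/37, 9/37, 9/37, 10/37, 18/37, 27/37, 31/37, 1]
j=0: u_0=7/108 ∈ [0, 5/37) → index 0
j=1: u_1=19/108 ∈ [6/37, 9/37) → index 2
j=2: u_2=31/108 ∈ [10/37, 18/37) → index 5
j=3: u_3=43/108 ∈ [10/37, 18/37) → index 5
j=4: u_4=55/108 ∈ [18/37, 27/37) → index 6
j=5: u_5=67/108 ∈ [18/37, 27/37) → index 6
j=6: u_6=79/108 ∈ [27/37, 31/37) → index 7
j=7: u_7=91/108 ∈ [31/37, 1) → index 8
j=8: u_8=103/108 ∈ [31/37, 1) → index 8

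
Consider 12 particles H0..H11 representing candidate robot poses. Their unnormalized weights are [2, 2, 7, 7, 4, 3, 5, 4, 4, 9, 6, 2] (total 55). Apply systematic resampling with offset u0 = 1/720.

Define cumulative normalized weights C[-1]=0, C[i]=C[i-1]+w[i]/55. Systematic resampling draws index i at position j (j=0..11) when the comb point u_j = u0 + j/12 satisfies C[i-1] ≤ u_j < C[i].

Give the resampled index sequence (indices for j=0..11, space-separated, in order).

C = [2/55, 4/55, 1/5, 18/55, 2/5, 5/11, 6/11, 34/55, 38/55, 47/55, 53/55, 1]
j=0: u_0=1/720 ∈ [0, 2/55) → index 0
j=1: u_1=61/720 ∈ [4/55, 1/5) → index 2
j=2: u_2=121/720 ∈ [4/55, 1/5) → index 2
j=3: u_3=181/720 ∈ [1/5, 18/55) → index 3
j=4: u_4=241/720 ∈ [18/55, 2/5) → index 4
j=5: u_5=301/720 ∈ [2/5, 5/11) → index 5
j=6: u_6=361/720 ∈ [5/11, 6/11) → index 6
j=7: u_7=421/720 ∈ [6/11, 34/55) → index 7
j=8: u_8=481/720 ∈ [34/55, 38/55) → index 8
j=9: u_9=541/720 ∈ [38/55, 47/55) → index 9
j=10: u_10=601/720 ∈ [38/55, 47/55) → index 9
j=11: u_11=661/720 ∈ [47/55, 53/55) → index 10

0 2 2 3 4 5 6 7 8 9 9 10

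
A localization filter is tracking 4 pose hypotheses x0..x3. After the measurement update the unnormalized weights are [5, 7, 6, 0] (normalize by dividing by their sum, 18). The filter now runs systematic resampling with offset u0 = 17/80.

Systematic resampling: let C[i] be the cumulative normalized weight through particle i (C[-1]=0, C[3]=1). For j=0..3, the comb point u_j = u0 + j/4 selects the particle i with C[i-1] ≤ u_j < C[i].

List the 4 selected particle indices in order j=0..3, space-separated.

0 1 2 2

C = [5/18, 2/3, 1, 1]
j=0: u_0=17/80 ∈ [0, 5/18) → index 0
j=1: u_1=37/80 ∈ [5/18, 2/3) → index 1
j=2: u_2=57/80 ∈ [2/3, 1) → index 2
j=3: u_3=77/80 ∈ [2/3, 1) → index 2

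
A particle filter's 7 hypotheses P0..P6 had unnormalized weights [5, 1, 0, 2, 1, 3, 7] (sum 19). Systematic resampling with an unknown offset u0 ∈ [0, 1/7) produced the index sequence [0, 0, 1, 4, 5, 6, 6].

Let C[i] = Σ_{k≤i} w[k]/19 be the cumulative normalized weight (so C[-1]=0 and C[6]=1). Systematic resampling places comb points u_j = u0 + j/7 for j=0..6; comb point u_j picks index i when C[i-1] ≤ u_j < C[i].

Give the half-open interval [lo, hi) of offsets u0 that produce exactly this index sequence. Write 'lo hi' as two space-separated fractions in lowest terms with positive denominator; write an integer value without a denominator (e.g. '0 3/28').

0 4/133

C = [5/19, 6/19, 6/19, 8/19, 9/19, 12/19, 1]
j=0 picked index 0: u0 ∈ [0, 5/19)
j=1 picked index 0: u0 ∈ [-1/7, 16/133)
j=2 picked index 1: u0 ∈ [-3/133, 4/133)
j=3 picked index 4: u0 ∈ [-1/133, 6/133)
j=4 picked index 5: u0 ∈ [-13/133, 8/133)
j=5 picked index 6: u0 ∈ [-11/133, 2/7)
j=6 picked index 6: u0 ∈ [-30/133, 1/7)
intersection: [0, 4/133)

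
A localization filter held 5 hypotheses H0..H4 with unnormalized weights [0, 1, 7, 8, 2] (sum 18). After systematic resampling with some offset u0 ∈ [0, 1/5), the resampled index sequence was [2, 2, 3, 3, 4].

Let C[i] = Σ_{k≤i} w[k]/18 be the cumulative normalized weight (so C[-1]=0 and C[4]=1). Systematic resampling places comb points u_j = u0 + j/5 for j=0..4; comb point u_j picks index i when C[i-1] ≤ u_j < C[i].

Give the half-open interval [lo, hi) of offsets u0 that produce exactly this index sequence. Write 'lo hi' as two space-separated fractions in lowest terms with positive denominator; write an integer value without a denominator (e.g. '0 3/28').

4/45 1/5

C = [0, 1/18, 4/9, 8/9, 1]
j=0 picked index 2: u0 ∈ [1/18, 4/9)
j=1 picked index 2: u0 ∈ [-13/90, 11/45)
j=2 picked index 3: u0 ∈ [2/45, 22/45)
j=3 picked index 3: u0 ∈ [-7/45, 13/45)
j=4 picked index 4: u0 ∈ [4/45, 1/5)
intersection: [4/45, 1/5)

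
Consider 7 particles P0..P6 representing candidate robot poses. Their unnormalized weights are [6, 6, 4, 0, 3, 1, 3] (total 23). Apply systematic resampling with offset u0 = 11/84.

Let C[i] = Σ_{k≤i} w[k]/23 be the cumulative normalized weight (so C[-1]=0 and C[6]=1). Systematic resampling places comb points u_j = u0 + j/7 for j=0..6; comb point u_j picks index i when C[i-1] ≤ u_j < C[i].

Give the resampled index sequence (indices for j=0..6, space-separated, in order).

C = [6/23, 12/23, 16/23, 16/23, 19/23, 20/23, 1]
j=0: u_0=11/84 ∈ [0, 6/23) → index 0
j=1: u_1=23/84 ∈ [6/23, 12/23) → index 1
j=2: u_2=5/12 ∈ [6/23, 12/23) → index 1
j=3: u_3=47/84 ∈ [12/23, 16/23) → index 2
j=4: u_4=59/84 ∈ [16/23, 19/23) → index 4
j=5: u_5=71/84 ∈ [19/23, 20/23) → index 5
j=6: u_6=83/84 ∈ [20/23, 1) → index 6

0 1 1 2 4 5 6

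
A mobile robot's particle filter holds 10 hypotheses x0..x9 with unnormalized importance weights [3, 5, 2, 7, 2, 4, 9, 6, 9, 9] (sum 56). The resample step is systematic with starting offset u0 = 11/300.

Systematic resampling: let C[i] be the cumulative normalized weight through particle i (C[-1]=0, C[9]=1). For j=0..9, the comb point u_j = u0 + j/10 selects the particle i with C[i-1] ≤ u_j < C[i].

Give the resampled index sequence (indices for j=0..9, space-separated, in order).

C = [3/56, 1/7, 5/28, 17/56, 19/56, 23/56, 4/7, 19/28, 47/56, 1]
j=0: u_0=11/300 ∈ [0, 3/56) → index 0
j=1: u_1=41/300 ∈ [3/56, 1/7) → index 1
j=2: u_2=71/300 ∈ [5/28, 17/56) → index 3
j=3: u_3=101/300 ∈ [17/56, 19/56) → index 4
j=4: u_4=131/300 ∈ [23/56, 4/7) → index 6
j=5: u_5=161/300 ∈ [23/56, 4/7) → index 6
j=6: u_6=191/300 ∈ [4/7, 19/28) → index 7
j=7: u_7=221/300 ∈ [19/28, 47/56) → index 8
j=8: u_8=251/300 ∈ [19/28, 47/56) → index 8
j=9: u_9=281/300 ∈ [47/56, 1) → index 9

0 1 3 4 6 6 7 8 8 9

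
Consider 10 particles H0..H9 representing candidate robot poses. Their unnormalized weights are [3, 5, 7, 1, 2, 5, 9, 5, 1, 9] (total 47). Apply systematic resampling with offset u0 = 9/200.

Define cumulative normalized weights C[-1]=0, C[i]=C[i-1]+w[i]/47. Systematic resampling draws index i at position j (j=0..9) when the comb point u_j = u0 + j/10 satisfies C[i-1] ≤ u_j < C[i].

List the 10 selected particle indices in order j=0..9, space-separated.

C = [3/47, 8/47, 15/47, 16/47, 18/47, 23/47, 32/47, 37/47, 38/47, 1]
j=0: u_0=9/200 ∈ [0, 3/47) → index 0
j=1: u_1=29/200 ∈ [3/47, 8/47) → index 1
j=2: u_2=49/200 ∈ [8/47, 15/47) → index 2
j=3: u_3=69/200 ∈ [16/47, 18/47) → index 4
j=4: u_4=89/200 ∈ [18/47, 23/47) → index 5
j=5: u_5=109/200 ∈ [23/47, 32/47) → index 6
j=6: u_6=129/200 ∈ [23/47, 32/47) → index 6
j=7: u_7=149/200 ∈ [32/47, 37/47) → index 7
j=8: u_8=169/200 ∈ [38/47, 1) → index 9
j=9: u_9=189/200 ∈ [38/47, 1) → index 9

0 1 2 4 5 6 6 7 9 9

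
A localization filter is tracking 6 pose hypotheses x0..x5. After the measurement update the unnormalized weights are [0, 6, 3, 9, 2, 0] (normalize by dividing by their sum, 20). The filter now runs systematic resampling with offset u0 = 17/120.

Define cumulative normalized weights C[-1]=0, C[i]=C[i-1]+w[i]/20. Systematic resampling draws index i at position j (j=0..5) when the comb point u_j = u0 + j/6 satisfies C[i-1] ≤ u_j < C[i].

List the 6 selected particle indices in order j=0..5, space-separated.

C = [0, 3/10, 9/20, 9/10, 1, 1]
j=0: u_0=17/120 ∈ [0, 3/10) → index 1
j=1: u_1=37/120 ∈ [3/10, 9/20) → index 2
j=2: u_2=19/40 ∈ [9/20, 9/10) → index 3
j=3: u_3=77/120 ∈ [9/20, 9/10) → index 3
j=4: u_4=97/120 ∈ [9/20, 9/10) → index 3
j=5: u_5=39/40 ∈ [9/10, 1) → index 4

1 2 3 3 3 4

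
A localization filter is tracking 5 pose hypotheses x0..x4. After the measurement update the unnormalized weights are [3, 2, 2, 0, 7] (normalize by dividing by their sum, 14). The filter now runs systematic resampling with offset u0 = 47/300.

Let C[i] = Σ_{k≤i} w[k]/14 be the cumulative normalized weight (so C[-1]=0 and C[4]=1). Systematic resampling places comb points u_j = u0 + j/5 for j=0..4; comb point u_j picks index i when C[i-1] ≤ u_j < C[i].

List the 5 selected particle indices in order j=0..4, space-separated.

0 1 4 4 4

C = [3/14, 5/14, 1/2, 1/2, 1]
j=0: u_0=47/300 ∈ [0, 3/14) → index 0
j=1: u_1=107/300 ∈ [3/14, 5/14) → index 1
j=2: u_2=167/300 ∈ [1/2, 1) → index 4
j=3: u_3=227/300 ∈ [1/2, 1) → index 4
j=4: u_4=287/300 ∈ [1/2, 1) → index 4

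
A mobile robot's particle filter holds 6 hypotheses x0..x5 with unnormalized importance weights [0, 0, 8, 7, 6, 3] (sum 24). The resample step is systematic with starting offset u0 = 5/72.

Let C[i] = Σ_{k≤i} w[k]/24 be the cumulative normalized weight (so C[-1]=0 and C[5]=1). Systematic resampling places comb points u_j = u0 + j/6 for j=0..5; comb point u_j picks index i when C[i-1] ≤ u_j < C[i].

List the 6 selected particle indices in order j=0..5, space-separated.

2 2 3 3 4 5

C = [0, 0, 1/3, 5/8, 7/8, 1]
j=0: u_0=5/72 ∈ [0, 1/3) → index 2
j=1: u_1=17/72 ∈ [0, 1/3) → index 2
j=2: u_2=29/72 ∈ [1/3, 5/8) → index 3
j=3: u_3=41/72 ∈ [1/3, 5/8) → index 3
j=4: u_4=53/72 ∈ [5/8, 7/8) → index 4
j=5: u_5=65/72 ∈ [7/8, 1) → index 5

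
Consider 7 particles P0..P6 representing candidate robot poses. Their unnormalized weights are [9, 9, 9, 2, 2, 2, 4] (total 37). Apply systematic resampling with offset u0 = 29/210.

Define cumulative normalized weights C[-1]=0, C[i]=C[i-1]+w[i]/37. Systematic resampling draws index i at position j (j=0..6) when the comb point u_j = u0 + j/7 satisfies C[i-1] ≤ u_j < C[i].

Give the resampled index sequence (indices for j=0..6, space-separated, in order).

C = [9/37, 18/37, 27/37, 29/37, 31/37, 33/37, 1]
j=0: u_0=29/210 ∈ [0, 9/37) → index 0
j=1: u_1=59/210 ∈ [9/37, 18/37) → index 1
j=2: u_2=89/210 ∈ [9/37, 18/37) → index 1
j=3: u_3=17/30 ∈ [18/37, 27/37) → index 2
j=4: u_4=149/210 ∈ [18/37, 27/37) → index 2
j=5: u_5=179/210 ∈ [31/37, 33/37) → index 5
j=6: u_6=209/210 ∈ [33/37, 1) → index 6

0 1 1 2 2 5 6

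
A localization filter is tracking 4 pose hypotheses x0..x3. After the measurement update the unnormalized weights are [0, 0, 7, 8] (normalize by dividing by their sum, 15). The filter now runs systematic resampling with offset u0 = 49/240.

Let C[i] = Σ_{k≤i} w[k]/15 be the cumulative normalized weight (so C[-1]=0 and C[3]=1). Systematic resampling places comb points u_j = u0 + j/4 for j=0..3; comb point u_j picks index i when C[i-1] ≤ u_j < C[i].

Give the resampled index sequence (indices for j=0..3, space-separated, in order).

2 2 3 3

C = [0, 0, 7/15, 1]
j=0: u_0=49/240 ∈ [0, 7/15) → index 2
j=1: u_1=109/240 ∈ [0, 7/15) → index 2
j=2: u_2=169/240 ∈ [7/15, 1) → index 3
j=3: u_3=229/240 ∈ [7/15, 1) → index 3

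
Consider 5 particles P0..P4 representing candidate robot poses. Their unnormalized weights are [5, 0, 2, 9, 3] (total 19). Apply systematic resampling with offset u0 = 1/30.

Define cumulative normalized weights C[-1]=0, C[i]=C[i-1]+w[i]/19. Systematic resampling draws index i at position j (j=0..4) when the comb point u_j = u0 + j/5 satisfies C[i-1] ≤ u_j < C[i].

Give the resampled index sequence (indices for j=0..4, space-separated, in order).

C = [5/19, 5/19, 7/19, 16/19, 1]
j=0: u_0=1/30 ∈ [0, 5/19) → index 0
j=1: u_1=7/30 ∈ [0, 5/19) → index 0
j=2: u_2=13/30 ∈ [7/19, 16/19) → index 3
j=3: u_3=19/30 ∈ [7/19, 16/19) → index 3
j=4: u_4=5/6 ∈ [7/19, 16/19) → index 3

0 0 3 3 3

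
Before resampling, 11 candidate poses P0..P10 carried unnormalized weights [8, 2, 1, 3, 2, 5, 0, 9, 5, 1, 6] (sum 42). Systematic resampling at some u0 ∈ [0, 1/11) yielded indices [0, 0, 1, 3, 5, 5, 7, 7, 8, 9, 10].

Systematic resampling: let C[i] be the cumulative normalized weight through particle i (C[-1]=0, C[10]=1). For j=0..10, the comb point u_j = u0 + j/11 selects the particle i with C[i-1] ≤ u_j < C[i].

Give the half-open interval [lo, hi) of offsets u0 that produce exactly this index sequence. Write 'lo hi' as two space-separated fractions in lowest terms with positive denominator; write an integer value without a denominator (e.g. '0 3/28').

4/231 3/77

C = [4/21, 5/21, 11/42, 1/3, 8/21, 1/2, 1/2, 5/7, 5/6, 6/7, 1]
j=0 picked index 0: u0 ∈ [0, 4/21)
j=1 picked index 0: u0 ∈ [-1/11, 23/231)
j=2 picked index 1: u0 ∈ [2/231, 13/231)
j=3 picked index 3: u0 ∈ [-5/462, 2/33)
j=4 picked index 5: u0 ∈ [4/231, 3/22)
j=5 picked index 5: u0 ∈ [-17/231, 1/22)
j=6 picked index 7: u0 ∈ [-1/22, 13/77)
j=7 picked index 7: u0 ∈ [-3/22, 6/77)
j=8 picked index 8: u0 ∈ [-1/77, 7/66)
j=9 picked index 9: u0 ∈ [1/66, 3/77)
j=10 picked index 10: u0 ∈ [-4/77, 1/11)
intersection: [4/231, 3/77)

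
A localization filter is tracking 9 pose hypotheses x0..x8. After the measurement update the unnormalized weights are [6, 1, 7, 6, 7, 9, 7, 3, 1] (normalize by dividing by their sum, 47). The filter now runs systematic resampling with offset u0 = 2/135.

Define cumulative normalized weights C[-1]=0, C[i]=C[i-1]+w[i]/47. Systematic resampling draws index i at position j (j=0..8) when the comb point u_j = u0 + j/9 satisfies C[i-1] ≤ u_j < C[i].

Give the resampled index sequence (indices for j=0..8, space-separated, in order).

0 0 2 3 4 4 5 6 6

C = [6/47, 7/47, 14/47, 20/47, 27/47, 36/47, 43/47, 46/47, 1]
j=0: u_0=2/135 ∈ [0, 6/47) → index 0
j=1: u_1=17/135 ∈ [0, 6/47) → index 0
j=2: u_2=32/135 ∈ [7/47, 14/47) → index 2
j=3: u_3=47/135 ∈ [14/47, 20/47) → index 3
j=4: u_4=62/135 ∈ [20/47, 27/47) → index 4
j=5: u_5=77/135 ∈ [20/47, 27/47) → index 4
j=6: u_6=92/135 ∈ [27/47, 36/47) → index 5
j=7: u_7=107/135 ∈ [36/47, 43/47) → index 6
j=8: u_8=122/135 ∈ [36/47, 43/47) → index 6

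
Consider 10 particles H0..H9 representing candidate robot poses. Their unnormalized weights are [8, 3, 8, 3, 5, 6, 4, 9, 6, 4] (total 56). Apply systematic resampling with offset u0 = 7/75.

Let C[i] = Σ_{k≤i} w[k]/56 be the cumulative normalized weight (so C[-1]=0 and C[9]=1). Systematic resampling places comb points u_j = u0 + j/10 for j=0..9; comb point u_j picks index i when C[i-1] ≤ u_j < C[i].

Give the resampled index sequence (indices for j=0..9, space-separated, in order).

C = [1/7, 11/56, 19/56, 11/28, 27/56, 33/56, 37/56, 23/28, 13/14, 1]
j=0: u_0=7/75 ∈ [0, 1/7) → index 0
j=1: u_1=29/150 ∈ [1/7, 11/56) → index 1
j=2: u_2=22/75 ∈ [11/56, 19/56) → index 2
j=3: u_3=59/150 ∈ [11/28, 27/56) → index 4
j=4: u_4=37/75 ∈ [27/56, 33/56) → index 5
j=5: u_5=89/150 ∈ [33/56, 37/56) → index 6
j=6: u_6=52/75 ∈ [37/56, 23/28) → index 7
j=7: u_7=119/150 ∈ [37/56, 23/28) → index 7
j=8: u_8=67/75 ∈ [23/28, 13/14) → index 8
j=9: u_9=149/150 ∈ [13/14, 1) → index 9

0 1 2 4 5 6 7 7 8 9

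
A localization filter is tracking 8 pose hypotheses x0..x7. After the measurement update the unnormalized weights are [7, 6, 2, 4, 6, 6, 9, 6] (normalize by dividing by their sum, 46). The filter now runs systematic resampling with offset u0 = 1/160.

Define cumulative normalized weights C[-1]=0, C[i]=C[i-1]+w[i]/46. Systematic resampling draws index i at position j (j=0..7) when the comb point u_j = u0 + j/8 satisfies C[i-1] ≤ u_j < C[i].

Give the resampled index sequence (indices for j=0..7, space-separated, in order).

0 0 1 3 4 5 6 7

C = [7/46, 13/46, 15/46, 19/46, 25/46, 31/46, 20/23, 1]
j=0: u_0=1/160 ∈ [0, 7/46) → index 0
j=1: u_1=21/160 ∈ [0, 7/46) → index 0
j=2: u_2=41/160 ∈ [7/46, 13/46) → index 1
j=3: u_3=61/160 ∈ [15/46, 19/46) → index 3
j=4: u_4=81/160 ∈ [19/46, 25/46) → index 4
j=5: u_5=101/160 ∈ [25/46, 31/46) → index 5
j=6: u_6=121/160 ∈ [31/46, 20/23) → index 6
j=7: u_7=141/160 ∈ [20/23, 1) → index 7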